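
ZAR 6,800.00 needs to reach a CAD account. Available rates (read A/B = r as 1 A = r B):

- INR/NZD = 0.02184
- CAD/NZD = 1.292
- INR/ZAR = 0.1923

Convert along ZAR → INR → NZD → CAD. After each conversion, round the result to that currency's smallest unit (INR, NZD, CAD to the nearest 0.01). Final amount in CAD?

ZAR 6,800.00 ÷ 0.1923 = INR 35,361.41
INR 35,361.41 × 0.02184 = NZD 772.29
NZD 772.29 ÷ 1.292 = CAD 597.75

CAD 597.75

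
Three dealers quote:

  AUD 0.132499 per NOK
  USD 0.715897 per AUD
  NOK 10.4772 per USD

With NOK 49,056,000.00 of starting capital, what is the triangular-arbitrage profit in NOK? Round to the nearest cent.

Profitable loop is NOK → USD → AUD → NOK:
NOK 49,056,000.00 ÷ 10.4772 = USD 4,682,166.99
USD 4,682,166.99 ÷ 0.715897 = AUD 6,540,280.22
AUD 6,540,280.22 ÷ 0.132499 = NOK 49,360,978.00
Profit = NOK 49,360,978.00 − NOK 49,056,000.00

Profit: NOK 304,978.00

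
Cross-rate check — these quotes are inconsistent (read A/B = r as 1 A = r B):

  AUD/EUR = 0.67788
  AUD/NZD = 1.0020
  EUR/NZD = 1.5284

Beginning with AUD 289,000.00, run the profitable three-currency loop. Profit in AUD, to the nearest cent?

Profitable loop is AUD → EUR → NZD → AUD:
AUD 289,000.00 × 0.67788 = EUR 195,907.32
EUR 195,907.32 × 1.5284 = NZD 299,424.75
NZD 299,424.75 ÷ 1.0020 = AUD 298,827.09
Profit = AUD 298,827.09 − AUD 289,000.00

Profit: AUD 9,827.09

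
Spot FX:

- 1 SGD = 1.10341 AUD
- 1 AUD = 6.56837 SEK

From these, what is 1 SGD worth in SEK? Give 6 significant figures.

1 SGD × 1.10341 = 1.10341 AUD
1.10341 AUD × 6.56837 = 7.24761 SEK

SGD/SEK = 7.24761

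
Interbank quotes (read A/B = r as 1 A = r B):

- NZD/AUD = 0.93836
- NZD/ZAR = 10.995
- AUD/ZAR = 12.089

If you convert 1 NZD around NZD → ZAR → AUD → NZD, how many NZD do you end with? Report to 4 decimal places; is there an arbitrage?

Around NZD → ZAR → AUD → NZD: 1 × 10.995 ÷ 12.089 ÷ 0.93836 = 0.969249
Product < 1; profitable direction is NZD → AUD → ZAR → NZD.

0.9692 (arbitrage exists)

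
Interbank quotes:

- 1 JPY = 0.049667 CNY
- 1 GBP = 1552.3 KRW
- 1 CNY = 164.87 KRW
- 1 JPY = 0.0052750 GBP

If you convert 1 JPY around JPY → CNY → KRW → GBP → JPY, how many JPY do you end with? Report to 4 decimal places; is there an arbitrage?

1.0000 (no arbitrage)

Around JPY → CNY → KRW → GBP → JPY: 1 × 0.049667 × 164.87 ÷ 1552.3 ÷ 0.0052750 = 1.000026
Product ≈ 1 (deviation 0.003%, within rounding noise).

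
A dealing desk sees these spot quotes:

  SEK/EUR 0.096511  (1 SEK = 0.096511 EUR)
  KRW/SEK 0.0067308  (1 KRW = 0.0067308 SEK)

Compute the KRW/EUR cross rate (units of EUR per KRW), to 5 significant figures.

1 KRW × 0.0067308 = 0.0067308 SEK
0.0067308 SEK × 0.096511 = 0.000649596 EUR

KRW/EUR = 0.00064960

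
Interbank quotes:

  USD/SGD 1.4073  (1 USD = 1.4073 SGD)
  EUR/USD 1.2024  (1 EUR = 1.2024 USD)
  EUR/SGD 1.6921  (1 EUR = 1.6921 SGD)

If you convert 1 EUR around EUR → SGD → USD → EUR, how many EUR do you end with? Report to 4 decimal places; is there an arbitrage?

Around EUR → SGD → USD → EUR: 1 × 1.6921 ÷ 1.4073 ÷ 1.2024 = 0.999978
Product ≈ 1 (deviation 0.002%, within rounding noise).

1.0000 (no arbitrage)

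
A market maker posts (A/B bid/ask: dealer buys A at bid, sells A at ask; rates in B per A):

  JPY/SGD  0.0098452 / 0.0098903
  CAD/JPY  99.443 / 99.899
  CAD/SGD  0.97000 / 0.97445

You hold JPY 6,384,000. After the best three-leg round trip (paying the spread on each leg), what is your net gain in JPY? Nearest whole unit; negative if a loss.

Net profit: JPY 30,046

Best loop JPY → SGD → CAD → JPY:
JPY 6,384,000 × 0.0098452 (sell JPY at bid) = SGD 62,851.76
SGD 62,851.76 ÷ 0.97445 (buy CAD at ask) = CAD 64,499.72
CAD 64,499.72 × 99.443 (sell CAD at bid) = JPY 6,414,046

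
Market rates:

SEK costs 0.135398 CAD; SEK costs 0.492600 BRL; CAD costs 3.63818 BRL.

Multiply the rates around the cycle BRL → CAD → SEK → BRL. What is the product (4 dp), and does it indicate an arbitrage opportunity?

1.0000 (no arbitrage)

Around BRL → CAD → SEK → BRL: 1 ÷ 3.63818 ÷ 0.135398 × 0.492600 = 0.999995
Product ≈ 1 (deviation 0.000%, within rounding noise).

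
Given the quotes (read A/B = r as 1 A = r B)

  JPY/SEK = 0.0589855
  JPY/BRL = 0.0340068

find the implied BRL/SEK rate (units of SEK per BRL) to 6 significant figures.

BRL/SEK = 1.73452

1 BRL ÷ 0.0340068 = 29.4059 JPY
29.4059 JPY × 0.0589855 = 1.73452 SEK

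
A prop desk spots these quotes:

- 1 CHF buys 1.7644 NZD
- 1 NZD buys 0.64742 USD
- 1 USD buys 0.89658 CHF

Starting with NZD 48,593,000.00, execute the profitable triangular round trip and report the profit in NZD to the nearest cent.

Profit: NZD 1,174,510.81

Profitable loop is NZD → USD → CHF → NZD:
NZD 48,593,000.00 × 0.64742 = USD 31,460,080.06
USD 31,460,080.06 × 0.89658 = CHF 28,206,478.58
CHF 28,206,478.58 × 1.7644 = NZD 49,767,510.81
Profit = NZD 49,767,510.81 − NZD 48,593,000.00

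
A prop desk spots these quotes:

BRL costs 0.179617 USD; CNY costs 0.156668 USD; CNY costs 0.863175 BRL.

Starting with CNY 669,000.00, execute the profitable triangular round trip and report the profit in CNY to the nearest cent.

Profitable loop is CNY → USD → BRL → CNY:
CNY 669,000.00 × 0.156668 = USD 104,810.89
USD 104,810.89 ÷ 0.179617 = BRL 583,524.34
BRL 583,524.34 ÷ 0.863175 = CNY 676,020.90
Profit = CNY 676,020.90 − CNY 669,000.00

Profit: CNY 7,020.90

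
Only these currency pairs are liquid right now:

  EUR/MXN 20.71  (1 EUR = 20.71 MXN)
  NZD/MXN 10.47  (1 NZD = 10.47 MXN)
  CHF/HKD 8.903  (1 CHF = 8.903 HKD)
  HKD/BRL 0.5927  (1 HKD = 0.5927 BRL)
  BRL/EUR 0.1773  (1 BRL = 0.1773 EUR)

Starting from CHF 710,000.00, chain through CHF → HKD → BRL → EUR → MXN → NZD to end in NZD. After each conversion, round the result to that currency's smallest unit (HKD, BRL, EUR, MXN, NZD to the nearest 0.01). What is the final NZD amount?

CHF 710,000.00 × 8.903 = HKD 6,321,130.00
HKD 6,321,130.00 × 0.5927 = BRL 3,746,533.75
BRL 3,746,533.75 × 0.1773 = EUR 664,260.43
EUR 664,260.43 × 20.71 = MXN 13,756,833.51
MXN 13,756,833.51 ÷ 10.47 = NZD 1,313,928.70

NZD 1,313,928.70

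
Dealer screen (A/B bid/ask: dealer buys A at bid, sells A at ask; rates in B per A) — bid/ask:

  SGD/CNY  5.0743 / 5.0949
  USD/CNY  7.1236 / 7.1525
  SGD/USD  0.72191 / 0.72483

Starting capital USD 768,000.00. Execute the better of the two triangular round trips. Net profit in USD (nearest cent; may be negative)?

Net profit: USD 7,189.96

Best loop USD → CNY → SGD → USD:
USD 768,000.00 × 7.1236 (sell USD at bid) = CNY 5,470,924.80
CNY 5,470,924.80 ÷ 5.0949 (buy SGD at ask) = SGD 1,073,804.16
SGD 1,073,804.16 × 0.72191 (sell SGD at bid) = USD 775,189.96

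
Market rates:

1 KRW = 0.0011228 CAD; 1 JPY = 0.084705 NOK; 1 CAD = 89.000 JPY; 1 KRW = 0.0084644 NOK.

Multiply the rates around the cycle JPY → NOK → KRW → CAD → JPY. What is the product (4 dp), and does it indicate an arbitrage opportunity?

1.0000 (no arbitrage)

Around JPY → NOK → KRW → CAD → JPY: 1 × 0.084705 ÷ 0.0084644 × 0.0011228 × 89.000 = 1.000012
Product ≈ 1 (deviation 0.001%, within rounding noise).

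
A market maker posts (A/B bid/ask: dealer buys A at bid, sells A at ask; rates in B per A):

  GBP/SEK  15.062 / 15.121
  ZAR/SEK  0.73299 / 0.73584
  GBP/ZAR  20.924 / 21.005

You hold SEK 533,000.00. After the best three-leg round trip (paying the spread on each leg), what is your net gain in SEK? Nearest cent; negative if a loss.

Net profit: SEK 7,616.70

Best loop SEK → GBP → ZAR → SEK:
SEK 533,000.00 ÷ 15.121 (buy GBP at ask) = GBP 35,248.99
GBP 35,248.99 × 20.924 (sell GBP at bid) = ZAR 737,549.90
ZAR 737,549.90 × 0.73299 (sell ZAR at bid) = SEK 540,616.70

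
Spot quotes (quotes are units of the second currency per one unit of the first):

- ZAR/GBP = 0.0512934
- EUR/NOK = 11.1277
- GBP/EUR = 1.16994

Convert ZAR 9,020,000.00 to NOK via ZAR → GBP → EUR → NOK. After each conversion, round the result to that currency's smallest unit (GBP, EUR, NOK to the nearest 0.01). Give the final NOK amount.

ZAR 9,020,000.00 × 0.0512934 = GBP 462,666.47
GBP 462,666.47 × 1.16994 = EUR 541,292.01
EUR 541,292.01 × 11.1277 = NOK 6,023,335.10

NOK 6,023,335.10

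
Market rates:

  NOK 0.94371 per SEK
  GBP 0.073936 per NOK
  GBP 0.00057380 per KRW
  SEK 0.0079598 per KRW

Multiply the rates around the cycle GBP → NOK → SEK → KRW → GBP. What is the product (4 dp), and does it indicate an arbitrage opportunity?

1.0332 (arbitrage exists)

Around GBP → NOK → SEK → KRW → GBP: 1 ÷ 0.073936 ÷ 0.94371 ÷ 0.0079598 × 0.00057380 = 1.033151
Product > 1; profitable direction is GBP → NOK → SEK → KRW → GBP.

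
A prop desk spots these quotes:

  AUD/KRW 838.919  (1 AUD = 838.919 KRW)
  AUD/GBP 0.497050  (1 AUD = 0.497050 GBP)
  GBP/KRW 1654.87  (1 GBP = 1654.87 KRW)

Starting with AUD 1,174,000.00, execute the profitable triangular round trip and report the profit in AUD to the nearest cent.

Profitable loop is AUD → KRW → GBP → AUD:
AUD 1,174,000.00 × 838.919 = KRW 984,890,906
KRW 984,890,906 ÷ 1654.87 = GBP 595,146.99
GBP 595,146.99 ÷ 0.497050 = AUD 1,197,358.40
Profit = AUD 1,197,358.40 − AUD 1,174,000.00

Profit: AUD 23,358.40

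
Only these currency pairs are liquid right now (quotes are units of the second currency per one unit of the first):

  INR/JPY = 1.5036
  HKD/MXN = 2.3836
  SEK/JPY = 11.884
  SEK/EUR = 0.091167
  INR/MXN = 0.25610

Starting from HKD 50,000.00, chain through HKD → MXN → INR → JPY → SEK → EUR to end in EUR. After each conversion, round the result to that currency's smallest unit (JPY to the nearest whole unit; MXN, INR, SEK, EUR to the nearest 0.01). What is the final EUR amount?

EUR 5,367.86

HKD 50,000.00 × 2.3836 = MXN 119,180.00
MXN 119,180.00 ÷ 0.25610 = INR 465,365.09
INR 465,365.09 × 1.5036 = JPY 699,723
JPY 699,723 ÷ 11.884 = SEK 58,879.42
SEK 58,879.42 × 0.091167 = EUR 5,367.86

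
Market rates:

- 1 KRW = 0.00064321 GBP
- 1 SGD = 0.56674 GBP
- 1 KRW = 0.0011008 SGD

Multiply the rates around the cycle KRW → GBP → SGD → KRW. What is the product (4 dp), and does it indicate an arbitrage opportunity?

Around KRW → GBP → SGD → KRW: 1 × 0.00064321 ÷ 0.56674 ÷ 0.0011008 = 1.031004
Product > 1; profitable direction is KRW → GBP → SGD → KRW.

1.0310 (arbitrage exists)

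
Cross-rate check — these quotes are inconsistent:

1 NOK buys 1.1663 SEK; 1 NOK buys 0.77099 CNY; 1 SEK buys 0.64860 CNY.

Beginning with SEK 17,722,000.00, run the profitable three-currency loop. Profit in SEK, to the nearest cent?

Profitable loop is SEK → NOK → CNY → SEK:
SEK 17,722,000.00 ÷ 1.1663 = NOK 15,195,061.30
NOK 15,195,061.30 × 0.77099 = CNY 11,715,240.32
CNY 11,715,240.32 ÷ 0.64860 = SEK 18,062,350.16
Profit = SEK 18,062,350.16 − SEK 17,722,000.00

Profit: SEK 340,350.16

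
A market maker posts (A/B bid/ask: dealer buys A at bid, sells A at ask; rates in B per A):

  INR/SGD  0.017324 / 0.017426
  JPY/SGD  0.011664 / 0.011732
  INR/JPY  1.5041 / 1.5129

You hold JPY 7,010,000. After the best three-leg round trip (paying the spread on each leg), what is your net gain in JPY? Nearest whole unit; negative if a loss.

Net profit: JPY 47,397

Best loop JPY → SGD → INR → JPY:
JPY 7,010,000 × 0.011664 (sell JPY at bid) = SGD 81,764.64
SGD 81,764.64 ÷ 0.017426 (buy INR at ask) = INR 4,692,106.05
INR 4,692,106.05 × 1.5041 (sell INR at bid) = JPY 7,057,397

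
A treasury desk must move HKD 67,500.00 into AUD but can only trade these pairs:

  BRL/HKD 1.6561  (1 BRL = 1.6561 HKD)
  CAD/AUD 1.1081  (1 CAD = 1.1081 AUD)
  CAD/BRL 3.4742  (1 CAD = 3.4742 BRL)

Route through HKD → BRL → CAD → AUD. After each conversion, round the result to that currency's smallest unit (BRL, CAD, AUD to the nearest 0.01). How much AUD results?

HKD 67,500.00 ÷ 1.6561 = BRL 40,758.41
BRL 40,758.41 ÷ 3.4742 = CAD 11,731.74
CAD 11,731.74 × 1.1081 = AUD 12,999.94

AUD 12,999.94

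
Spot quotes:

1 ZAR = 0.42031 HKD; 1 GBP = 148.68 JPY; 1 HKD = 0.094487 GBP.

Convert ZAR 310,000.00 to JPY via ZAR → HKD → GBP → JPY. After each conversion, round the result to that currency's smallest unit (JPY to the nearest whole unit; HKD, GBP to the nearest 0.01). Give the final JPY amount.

ZAR 310,000.00 × 0.42031 = HKD 130,296.10
HKD 130,296.10 × 0.094487 = GBP 12,311.29
GBP 12,311.29 × 148.68 = JPY 1,830,443

JPY 1,830,443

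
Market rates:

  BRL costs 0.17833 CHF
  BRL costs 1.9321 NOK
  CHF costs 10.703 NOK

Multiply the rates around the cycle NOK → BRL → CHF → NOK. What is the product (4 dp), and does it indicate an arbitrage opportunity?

Around NOK → BRL → CHF → NOK: 1 ÷ 1.9321 × 0.17833 × 10.703 = 0.987871
Product < 1; profitable direction is NOK → CHF → BRL → NOK.

0.9879 (arbitrage exists)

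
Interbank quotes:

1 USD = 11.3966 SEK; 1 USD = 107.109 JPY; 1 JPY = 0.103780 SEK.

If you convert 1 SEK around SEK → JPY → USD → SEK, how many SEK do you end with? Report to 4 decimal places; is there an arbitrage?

Around SEK → JPY → USD → SEK: 1 ÷ 0.103780 ÷ 107.109 × 11.3966 = 1.025264
Product > 1; profitable direction is SEK → JPY → USD → SEK.

1.0253 (arbitrage exists)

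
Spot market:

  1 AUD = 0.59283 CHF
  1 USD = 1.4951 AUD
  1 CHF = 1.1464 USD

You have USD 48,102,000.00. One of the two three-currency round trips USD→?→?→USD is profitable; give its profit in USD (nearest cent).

Profitable loop is USD → AUD → CHF → USD:
USD 48,102,000.00 × 1.4951 = AUD 71,917,300.20
AUD 71,917,300.20 × 0.59283 = CHF 42,634,733.08
CHF 42,634,733.08 × 1.1464 = USD 48,876,458.00
Profit = USD 48,876,458.00 − USD 48,102,000.00

Profit: USD 774,458.00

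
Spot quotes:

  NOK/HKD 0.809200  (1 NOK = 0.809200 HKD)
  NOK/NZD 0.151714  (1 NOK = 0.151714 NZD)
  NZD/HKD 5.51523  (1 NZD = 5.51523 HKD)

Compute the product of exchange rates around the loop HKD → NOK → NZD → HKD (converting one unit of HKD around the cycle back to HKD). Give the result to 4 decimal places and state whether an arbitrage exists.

1.0340 (arbitrage exists)

Around HKD → NOK → NZD → HKD: 1 ÷ 0.809200 × 0.151714 × 5.51523 = 1.034031
Product > 1; profitable direction is HKD → NOK → NZD → HKD.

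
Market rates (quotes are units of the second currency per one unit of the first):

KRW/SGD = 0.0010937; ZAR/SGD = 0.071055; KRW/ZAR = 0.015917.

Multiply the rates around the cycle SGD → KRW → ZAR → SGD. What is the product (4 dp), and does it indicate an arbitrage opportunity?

1.0341 (arbitrage exists)

Around SGD → KRW → ZAR → SGD: 1 ÷ 0.0010937 × 0.015917 × 0.071055 = 1.034088
Product > 1; profitable direction is SGD → KRW → ZAR → SGD.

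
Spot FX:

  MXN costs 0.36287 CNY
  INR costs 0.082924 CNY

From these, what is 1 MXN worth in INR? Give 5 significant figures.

1 MXN × 0.36287 = 0.36287 CNY
0.36287 CNY ÷ 0.082924 = 4.37593 INR

MXN/INR = 4.3759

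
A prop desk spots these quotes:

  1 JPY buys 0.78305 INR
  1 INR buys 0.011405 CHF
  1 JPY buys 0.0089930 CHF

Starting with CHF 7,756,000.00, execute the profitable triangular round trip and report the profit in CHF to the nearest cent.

Profit: CHF 54,118.27

Profitable loop is CHF → INR → JPY → CHF:
CHF 7,756,000.00 ÷ 0.011405 = INR 680,052,608.51
INR 680,052,608.51 ÷ 0.78305 = JPY 868,466,392
JPY 868,466,392 × 0.0089930 = CHF 7,810,118.27
Profit = CHF 7,810,118.27 − CHF 7,756,000.00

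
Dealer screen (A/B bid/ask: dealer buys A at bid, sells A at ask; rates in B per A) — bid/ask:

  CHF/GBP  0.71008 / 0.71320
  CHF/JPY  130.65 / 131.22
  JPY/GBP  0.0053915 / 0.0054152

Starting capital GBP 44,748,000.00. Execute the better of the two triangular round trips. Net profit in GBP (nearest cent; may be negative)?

Best loop GBP → JPY → CHF → GBP:
GBP 44,748,000.00 ÷ 0.0054152 (buy JPY at ask) = JPY 8,263,406,707
JPY 8,263,406,707 ÷ 131.22 (buy CHF at ask) = CHF 62,973,683.18
CHF 62,973,683.18 × 0.71008 (sell CHF at bid) = GBP 44,716,352.95

Net result: GBP -31,647.05 (no profitable arbitrage after spreads)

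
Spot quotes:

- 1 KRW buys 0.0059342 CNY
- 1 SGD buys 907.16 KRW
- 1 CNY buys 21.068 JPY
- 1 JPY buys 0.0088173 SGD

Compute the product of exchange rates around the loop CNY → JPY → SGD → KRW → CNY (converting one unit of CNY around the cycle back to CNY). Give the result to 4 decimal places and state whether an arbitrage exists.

Around CNY → JPY → SGD → KRW → CNY: 1 × 21.068 × 0.0088173 × 907.16 × 0.0059342 = 1.000012
Product ≈ 1 (deviation 0.001%, within rounding noise).

1.0000 (no arbitrage)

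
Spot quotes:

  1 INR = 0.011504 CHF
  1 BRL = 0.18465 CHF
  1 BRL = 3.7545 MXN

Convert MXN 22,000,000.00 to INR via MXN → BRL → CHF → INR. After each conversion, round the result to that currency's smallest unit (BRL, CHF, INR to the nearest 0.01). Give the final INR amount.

MXN 22,000,000.00 ÷ 3.7545 = BRL 5,859,635.10
BRL 5,859,635.10 × 0.18465 = CHF 1,081,981.62
CHF 1,081,981.62 ÷ 0.011504 = INR 94,052,644.30

INR 94,052,644.30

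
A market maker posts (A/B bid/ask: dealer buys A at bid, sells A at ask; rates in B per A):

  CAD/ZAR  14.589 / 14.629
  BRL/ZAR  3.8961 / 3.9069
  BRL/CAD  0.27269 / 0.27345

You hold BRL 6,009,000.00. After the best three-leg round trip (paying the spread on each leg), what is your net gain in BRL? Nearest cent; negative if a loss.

Best loop BRL → CAD → ZAR → BRL:
BRL 6,009,000.00 × 0.27269 (sell BRL at bid) = CAD 1,638,594.21
CAD 1,638,594.21 × 14.589 (sell CAD at bid) = ZAR 23,905,450.93
ZAR 23,905,450.93 ÷ 3.9069 (buy BRL at ask) = BRL 6,118,777.27

Net profit: BRL 109,777.27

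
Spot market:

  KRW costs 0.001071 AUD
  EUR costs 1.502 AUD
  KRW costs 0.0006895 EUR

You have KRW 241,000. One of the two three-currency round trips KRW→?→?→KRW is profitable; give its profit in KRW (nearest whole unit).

Profitable loop is KRW → AUD → EUR → KRW:
KRW 241,000 × 0.001071 = AUD 258.11
AUD 258.11 ÷ 1.502 = EUR 171.84
EUR 171.84 ÷ 0.0006895 = KRW 249,231
Profit = KRW 249,231 − KRW 241,000

Profit: KRW 8,231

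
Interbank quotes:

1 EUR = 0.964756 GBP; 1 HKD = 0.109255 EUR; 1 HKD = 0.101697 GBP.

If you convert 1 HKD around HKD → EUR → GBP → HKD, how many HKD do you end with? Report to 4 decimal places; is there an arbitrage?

1.0365 (arbitrage exists)

Around HKD → EUR → GBP → HKD: 1 × 0.109255 × 0.964756 ÷ 0.101697 = 1.036456
Product > 1; profitable direction is HKD → EUR → GBP → HKD.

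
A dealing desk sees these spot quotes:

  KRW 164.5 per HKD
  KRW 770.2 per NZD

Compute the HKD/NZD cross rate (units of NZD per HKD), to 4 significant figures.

HKD/NZD = 0.2136

1 HKD × 164.5 = 164.5 KRW
164.5 KRW ÷ 770.2 = 0.213581 NZD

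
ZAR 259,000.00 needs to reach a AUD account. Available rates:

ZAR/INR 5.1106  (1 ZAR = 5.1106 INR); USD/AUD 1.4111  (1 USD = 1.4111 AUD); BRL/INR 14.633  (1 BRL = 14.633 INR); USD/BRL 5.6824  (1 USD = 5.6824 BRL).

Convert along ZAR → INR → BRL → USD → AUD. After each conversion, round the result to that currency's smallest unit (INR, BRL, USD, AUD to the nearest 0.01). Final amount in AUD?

AUD 22,462.82

ZAR 259,000.00 × 5.1106 = INR 1,323,645.40
INR 1,323,645.40 ÷ 14.633 = BRL 90,456.19
BRL 90,456.19 ÷ 5.6824 = USD 15,918.66
USD 15,918.66 × 1.4111 = AUD 22,462.82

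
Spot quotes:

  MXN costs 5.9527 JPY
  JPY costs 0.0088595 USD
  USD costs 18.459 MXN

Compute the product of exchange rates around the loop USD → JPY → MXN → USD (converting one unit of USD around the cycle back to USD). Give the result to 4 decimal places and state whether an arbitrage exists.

1.0272 (arbitrage exists)

Around USD → JPY → MXN → USD: 1 ÷ 0.0088595 ÷ 5.9527 ÷ 18.459 = 1.027232
Product > 1; profitable direction is USD → JPY → MXN → USD.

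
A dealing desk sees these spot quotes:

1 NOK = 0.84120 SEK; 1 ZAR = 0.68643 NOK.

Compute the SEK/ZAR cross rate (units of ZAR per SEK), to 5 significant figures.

SEK/ZAR = 1.7318

1 SEK ÷ 0.84120 = 1.18878 NOK
1.18878 NOK ÷ 0.68643 = 1.73183 ZAR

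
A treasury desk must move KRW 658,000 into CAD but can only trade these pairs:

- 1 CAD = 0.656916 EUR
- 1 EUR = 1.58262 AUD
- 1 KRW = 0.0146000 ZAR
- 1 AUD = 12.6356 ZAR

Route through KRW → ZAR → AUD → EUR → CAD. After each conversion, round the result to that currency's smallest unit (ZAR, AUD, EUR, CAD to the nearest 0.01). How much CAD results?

KRW 658,000 × 0.0146000 = ZAR 9,606.80
ZAR 9,606.80 ÷ 12.6356 = AUD 760.30
AUD 760.30 ÷ 1.58262 = EUR 480.41
EUR 480.41 ÷ 0.656916 = CAD 731.31

CAD 731.31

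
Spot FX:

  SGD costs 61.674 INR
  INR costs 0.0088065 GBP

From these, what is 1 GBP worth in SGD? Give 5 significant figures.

GBP/SGD = 1.8412

1 GBP ÷ 0.0088065 = 113.552 INR
113.552 INR ÷ 61.674 = 1.84117 SGD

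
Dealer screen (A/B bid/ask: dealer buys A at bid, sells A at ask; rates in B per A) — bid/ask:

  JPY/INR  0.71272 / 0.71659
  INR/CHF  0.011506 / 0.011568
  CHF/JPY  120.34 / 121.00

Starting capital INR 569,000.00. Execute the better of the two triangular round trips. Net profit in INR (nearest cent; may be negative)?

Best loop INR → JPY → CHF → INR:
INR 569,000.00 ÷ 0.71659 (buy JPY at ask) = JPY 794,038
JPY 794,038 ÷ 121.00 (buy CHF at ask) = CHF 6,562.30
CHF 6,562.30 ÷ 0.011568 (buy INR at ask) = INR 567,280.52

Net result: INR -1,719.48 (no profitable arbitrage after spreads)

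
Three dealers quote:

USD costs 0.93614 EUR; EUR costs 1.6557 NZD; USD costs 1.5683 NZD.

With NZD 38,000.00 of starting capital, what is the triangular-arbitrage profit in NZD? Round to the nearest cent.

Profitable loop is NZD → EUR → USD → NZD:
NZD 38,000.00 ÷ 1.6557 = EUR 22,951.02
EUR 22,951.02 ÷ 0.93614 = USD 24,516.65
USD 24,516.65 × 1.5683 = NZD 38,449.46
Profit = NZD 38,449.46 − NZD 38,000.00

Profit: NZD 449.46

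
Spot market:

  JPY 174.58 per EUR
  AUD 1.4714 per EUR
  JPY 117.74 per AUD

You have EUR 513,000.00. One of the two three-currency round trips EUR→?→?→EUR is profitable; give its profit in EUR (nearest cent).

Profitable loop is EUR → JPY → AUD → EUR:
EUR 513,000.00 × 174.58 = JPY 89,559,540
JPY 89,559,540 ÷ 117.74 = AUD 760,655.17
AUD 760,655.17 ÷ 1.4714 = EUR 516,960.16
Profit = EUR 516,960.16 − EUR 513,000.00

Profit: EUR 3,960.16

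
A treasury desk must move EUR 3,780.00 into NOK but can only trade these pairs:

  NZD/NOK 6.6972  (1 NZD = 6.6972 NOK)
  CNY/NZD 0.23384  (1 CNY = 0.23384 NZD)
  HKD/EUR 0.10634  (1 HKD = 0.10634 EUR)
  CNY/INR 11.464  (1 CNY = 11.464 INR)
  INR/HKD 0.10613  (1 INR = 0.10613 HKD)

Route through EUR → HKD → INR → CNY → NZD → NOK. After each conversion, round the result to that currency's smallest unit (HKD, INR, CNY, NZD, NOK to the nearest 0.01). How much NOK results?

NOK 45,754.40

EUR 3,780.00 ÷ 0.10634 = HKD 35,546.36
HKD 35,546.36 ÷ 0.10613 = INR 334,932.25
INR 334,932.25 ÷ 11.464 = CNY 29,216.00
CNY 29,216.00 × 0.23384 = NZD 6,831.87
NZD 6,831.87 × 6.6972 = NOK 45,754.40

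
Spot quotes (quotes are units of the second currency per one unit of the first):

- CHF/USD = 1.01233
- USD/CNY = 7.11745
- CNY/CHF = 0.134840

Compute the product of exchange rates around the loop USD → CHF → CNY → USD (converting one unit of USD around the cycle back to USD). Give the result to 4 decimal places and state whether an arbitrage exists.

1.0293 (arbitrage exists)

Around USD → CHF → CNY → USD: 1 ÷ 1.01233 ÷ 0.134840 ÷ 7.11745 = 1.029283
Product > 1; profitable direction is USD → CHF → CNY → USD.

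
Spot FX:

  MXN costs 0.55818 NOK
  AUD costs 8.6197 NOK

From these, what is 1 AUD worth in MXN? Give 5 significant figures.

1 AUD × 8.6197 = 8.6197 NOK
8.6197 NOK ÷ 0.55818 = 15.4425 MXN

AUD/MXN = 15.443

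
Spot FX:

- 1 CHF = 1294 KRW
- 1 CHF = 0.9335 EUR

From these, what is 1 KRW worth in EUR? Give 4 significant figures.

KRW/EUR = 0.0007214

1 KRW ÷ 1294 = 0.000772798 CHF
0.000772798 CHF × 0.9335 = 0.000721406 EUR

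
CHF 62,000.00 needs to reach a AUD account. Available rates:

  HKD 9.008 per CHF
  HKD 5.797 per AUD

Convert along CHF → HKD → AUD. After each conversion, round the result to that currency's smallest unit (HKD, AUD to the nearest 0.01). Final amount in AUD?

CHF 62,000.00 × 9.008 = HKD 558,496.00
HKD 558,496.00 ÷ 5.797 = AUD 96,342.25

AUD 96,342.25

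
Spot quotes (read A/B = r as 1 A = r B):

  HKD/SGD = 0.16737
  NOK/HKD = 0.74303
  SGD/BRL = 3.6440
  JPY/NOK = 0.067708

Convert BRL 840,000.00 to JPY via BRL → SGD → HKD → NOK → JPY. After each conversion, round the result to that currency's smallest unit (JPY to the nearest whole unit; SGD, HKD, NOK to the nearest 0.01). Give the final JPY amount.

BRL 840,000.00 ÷ 3.6440 = SGD 230,515.92
SGD 230,515.92 ÷ 0.16737 = HKD 1,377,283.38
HKD 1,377,283.38 ÷ 0.74303 = NOK 1,853,604.00
NOK 1,853,604.00 ÷ 0.067708 = JPY 27,376,440

JPY 27,376,440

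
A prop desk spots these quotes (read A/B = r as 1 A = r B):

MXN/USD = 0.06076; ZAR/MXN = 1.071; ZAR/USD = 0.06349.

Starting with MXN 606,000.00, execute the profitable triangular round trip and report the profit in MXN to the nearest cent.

Profit: MXN 15,118.60

Profitable loop is MXN → USD → ZAR → MXN:
MXN 606,000.00 × 0.06076 = USD 36,820.56
USD 36,820.56 ÷ 0.06349 = ZAR 579,942.67
ZAR 579,942.67 × 1.071 = MXN 621,118.60
Profit = MXN 621,118.60 − MXN 606,000.00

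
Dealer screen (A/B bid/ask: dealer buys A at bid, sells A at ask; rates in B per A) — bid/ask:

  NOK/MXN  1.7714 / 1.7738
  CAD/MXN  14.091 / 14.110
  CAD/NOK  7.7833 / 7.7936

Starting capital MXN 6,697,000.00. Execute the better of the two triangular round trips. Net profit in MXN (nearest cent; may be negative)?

Net profit: MXN 129,205.38

Best loop MXN → NOK → CAD → MXN:
MXN 6,697,000.00 ÷ 1.7738 (buy NOK at ask) = NOK 3,775,510.20
NOK 3,775,510.20 ÷ 7.7936 (buy CAD at ask) = CAD 484,437.26
CAD 484,437.26 × 14.091 (sell CAD at bid) = MXN 6,826,205.38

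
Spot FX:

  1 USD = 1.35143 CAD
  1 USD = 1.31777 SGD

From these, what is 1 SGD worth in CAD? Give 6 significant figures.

SGD/CAD = 1.02554

1 SGD ÷ 1.31777 = 0.758858 USD
0.758858 USD × 1.35143 = 1.02554 CAD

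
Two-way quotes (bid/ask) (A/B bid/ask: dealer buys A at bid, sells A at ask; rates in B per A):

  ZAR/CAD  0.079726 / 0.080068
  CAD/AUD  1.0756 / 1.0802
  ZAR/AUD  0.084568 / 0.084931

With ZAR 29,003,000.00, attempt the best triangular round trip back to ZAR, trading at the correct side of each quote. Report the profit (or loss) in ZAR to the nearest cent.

Best loop ZAR → CAD → AUD → ZAR:
ZAR 29,003,000.00 × 0.079726 (sell ZAR at bid) = CAD 2,312,293.18
CAD 2,312,293.18 × 1.0756 (sell CAD at bid) = AUD 2,487,102.54
AUD 2,487,102.54 ÷ 0.084931 (buy ZAR at ask) = ZAR 29,283,801.47

Net profit: ZAR 280,801.47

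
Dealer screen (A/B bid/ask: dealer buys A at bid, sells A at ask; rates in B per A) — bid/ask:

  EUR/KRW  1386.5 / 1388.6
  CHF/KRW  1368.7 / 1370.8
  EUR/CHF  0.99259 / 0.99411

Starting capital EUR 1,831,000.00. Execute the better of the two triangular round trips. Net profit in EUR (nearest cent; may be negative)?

Net profit: EUR 31,943.48

Best loop EUR → KRW → CHF → EUR:
EUR 1,831,000.00 × 1386.5 (sell EUR at bid) = KRW 2,538,681,500
KRW 2,538,681,500 ÷ 1370.8 (buy CHF at ask) = CHF 1,851,970.75
CHF 1,851,970.75 ÷ 0.99411 (buy EUR at ask) = EUR 1,862,943.48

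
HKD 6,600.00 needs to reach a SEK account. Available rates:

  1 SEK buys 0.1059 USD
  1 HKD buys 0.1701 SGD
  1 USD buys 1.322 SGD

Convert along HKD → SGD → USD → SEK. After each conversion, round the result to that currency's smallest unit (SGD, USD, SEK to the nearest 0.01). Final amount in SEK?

SEK 8,018.98

HKD 6,600.00 × 0.1701 = SGD 1,122.66
SGD 1,122.66 ÷ 1.322 = USD 849.21
USD 849.21 ÷ 0.1059 = SEK 8,018.98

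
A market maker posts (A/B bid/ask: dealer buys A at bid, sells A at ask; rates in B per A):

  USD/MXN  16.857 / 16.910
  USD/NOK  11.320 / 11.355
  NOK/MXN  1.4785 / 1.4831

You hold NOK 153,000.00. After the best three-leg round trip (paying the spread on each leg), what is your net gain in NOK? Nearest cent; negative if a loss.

Best loop NOK → USD → MXN → NOK:
NOK 153,000.00 ÷ 11.355 (buy USD at ask) = USD 13,474.24
USD 13,474.24 × 16.857 (sell USD at bid) = MXN 227,135.27
MXN 227,135.27 ÷ 1.4831 (buy NOK at ask) = NOK 153,148.99

Net profit: NOK 148.99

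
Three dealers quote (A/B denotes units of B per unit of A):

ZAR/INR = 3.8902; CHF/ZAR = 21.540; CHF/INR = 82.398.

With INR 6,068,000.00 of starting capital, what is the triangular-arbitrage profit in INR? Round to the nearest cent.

Profit: INR 102,871.89

Profitable loop is INR → CHF → ZAR → INR:
INR 6,068,000.00 ÷ 82.398 = CHF 73,642.56
CHF 73,642.56 × 21.540 = ZAR 1,586,260.83
ZAR 1,586,260.83 × 3.8902 = INR 6,170,871.89
Profit = INR 6,170,871.89 − INR 6,068,000.00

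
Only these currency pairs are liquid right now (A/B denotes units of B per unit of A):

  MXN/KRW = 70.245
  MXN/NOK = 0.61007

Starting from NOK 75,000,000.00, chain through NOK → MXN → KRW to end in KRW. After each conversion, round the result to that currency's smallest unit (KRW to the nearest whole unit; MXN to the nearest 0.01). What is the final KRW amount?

NOK 75,000,000.00 ÷ 0.61007 = MXN 122,936,712.18
MXN 122,936,712.18 × 70.245 = KRW 8,635,689,347

KRW 8,635,689,347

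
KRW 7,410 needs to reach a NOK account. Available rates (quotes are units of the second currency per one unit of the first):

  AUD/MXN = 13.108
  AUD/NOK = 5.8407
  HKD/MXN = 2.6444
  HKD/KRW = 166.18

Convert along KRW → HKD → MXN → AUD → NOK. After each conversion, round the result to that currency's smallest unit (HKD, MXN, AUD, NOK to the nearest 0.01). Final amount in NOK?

KRW 7,410 ÷ 166.18 = HKD 44.59
HKD 44.59 × 2.6444 = MXN 117.91
MXN 117.91 ÷ 13.108 = AUD 9.00
AUD 9.00 × 5.8407 = NOK 52.57

NOK 52.57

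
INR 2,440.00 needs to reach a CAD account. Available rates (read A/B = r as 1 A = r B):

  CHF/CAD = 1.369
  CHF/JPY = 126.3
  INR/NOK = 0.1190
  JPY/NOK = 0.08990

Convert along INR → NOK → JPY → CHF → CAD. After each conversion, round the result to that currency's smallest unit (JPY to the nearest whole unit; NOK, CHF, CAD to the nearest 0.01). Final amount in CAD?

CAD 35.01

INR 2,440.00 × 0.1190 = NOK 290.36
NOK 290.36 ÷ 0.08990 = JPY 3,230
JPY 3,230 ÷ 126.3 = CHF 25.57
CHF 25.57 × 1.369 = CAD 35.01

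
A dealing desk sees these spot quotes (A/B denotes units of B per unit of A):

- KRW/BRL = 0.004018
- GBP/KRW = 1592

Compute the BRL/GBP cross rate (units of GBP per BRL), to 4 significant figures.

BRL/GBP = 0.1563

1 BRL ÷ 0.004018 = 248.88 KRW
248.88 KRW ÷ 1592 = 0.156332 GBP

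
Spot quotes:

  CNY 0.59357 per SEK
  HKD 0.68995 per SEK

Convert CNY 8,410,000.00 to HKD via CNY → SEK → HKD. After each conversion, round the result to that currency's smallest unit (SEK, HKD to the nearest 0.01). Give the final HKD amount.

HKD 9,775,560.59

CNY 8,410,000.00 ÷ 0.59357 = SEK 14,168,505.82
SEK 14,168,505.82 × 0.68995 = HKD 9,775,560.59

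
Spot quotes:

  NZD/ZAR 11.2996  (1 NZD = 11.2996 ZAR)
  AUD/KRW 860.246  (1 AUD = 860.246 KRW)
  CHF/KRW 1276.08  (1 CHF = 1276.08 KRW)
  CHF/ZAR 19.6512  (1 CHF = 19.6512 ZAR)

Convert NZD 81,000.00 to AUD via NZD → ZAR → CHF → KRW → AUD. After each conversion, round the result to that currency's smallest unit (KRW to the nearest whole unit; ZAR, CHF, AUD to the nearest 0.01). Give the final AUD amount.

AUD 69,089.85

NZD 81,000.00 × 11.2996 = ZAR 915,267.60
ZAR 915,267.60 ÷ 19.6512 = CHF 46,575.66
CHF 46,575.66 × 1276.08 = KRW 59,434,268
KRW 59,434,268 ÷ 860.246 = AUD 69,089.85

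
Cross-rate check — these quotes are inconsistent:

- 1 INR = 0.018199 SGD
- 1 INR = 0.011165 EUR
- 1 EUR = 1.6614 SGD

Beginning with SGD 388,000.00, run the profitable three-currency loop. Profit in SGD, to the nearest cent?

Profitable loop is SGD → INR → EUR → SGD:
SGD 388,000.00 ÷ 0.018199 = INR 21,319,852.74
INR 21,319,852.74 × 0.011165 = EUR 238,036.16
EUR 238,036.16 × 1.6614 = SGD 395,473.27
Profit = SGD 395,473.27 − SGD 388,000.00

Profit: SGD 7,473.27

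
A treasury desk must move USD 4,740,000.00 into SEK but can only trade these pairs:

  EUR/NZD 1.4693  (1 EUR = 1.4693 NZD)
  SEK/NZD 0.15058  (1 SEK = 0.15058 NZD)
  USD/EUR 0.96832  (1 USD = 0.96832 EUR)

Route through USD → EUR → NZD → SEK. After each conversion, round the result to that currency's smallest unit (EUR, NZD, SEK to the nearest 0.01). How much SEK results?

SEK 44,785,809.60

USD 4,740,000.00 × 0.96832 = EUR 4,589,836.80
EUR 4,589,836.80 × 1.4693 = NZD 6,743,847.21
NZD 6,743,847.21 ÷ 0.15058 = SEK 44,785,809.60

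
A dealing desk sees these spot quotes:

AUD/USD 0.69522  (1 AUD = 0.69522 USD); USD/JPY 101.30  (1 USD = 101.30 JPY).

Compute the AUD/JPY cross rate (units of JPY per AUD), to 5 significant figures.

AUD/JPY = 70.426

1 AUD × 0.69522 = 0.69522 USD
0.69522 USD × 101.30 = 70.4258 JPY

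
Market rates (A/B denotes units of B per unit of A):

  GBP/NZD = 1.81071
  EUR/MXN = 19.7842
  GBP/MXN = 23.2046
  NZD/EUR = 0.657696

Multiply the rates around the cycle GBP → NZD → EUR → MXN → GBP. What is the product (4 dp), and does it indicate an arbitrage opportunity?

1.0154 (arbitrage exists)

Around GBP → NZD → EUR → MXN → GBP: 1 × 1.81071 × 0.657696 × 19.7842 ÷ 23.2046 = 1.015356
Product > 1; profitable direction is GBP → NZD → EUR → MXN → GBP.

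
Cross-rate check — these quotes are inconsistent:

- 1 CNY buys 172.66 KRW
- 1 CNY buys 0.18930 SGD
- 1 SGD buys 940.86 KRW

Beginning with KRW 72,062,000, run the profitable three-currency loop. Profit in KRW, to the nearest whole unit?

Profitable loop is KRW → CNY → SGD → KRW:
KRW 72,062,000 ÷ 172.66 = CNY 417,363.60
CNY 417,363.60 × 0.18930 = SGD 79,006.93
SGD 79,006.93 × 940.86 = KRW 74,334,461
Profit = KRW 74,334,461 − KRW 72,062,000

Profit: KRW 2,272,461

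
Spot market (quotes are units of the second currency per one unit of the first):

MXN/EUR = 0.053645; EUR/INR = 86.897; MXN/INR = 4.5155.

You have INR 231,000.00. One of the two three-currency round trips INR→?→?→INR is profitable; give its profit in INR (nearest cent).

Profit: INR 7,473.52

Profitable loop is INR → MXN → EUR → INR:
INR 231,000.00 ÷ 4.5155 = MXN 51,157.13
MXN 51,157.13 × 0.053645 = EUR 2,744.32
EUR 2,744.32 × 86.897 = INR 238,473.52
Profit = INR 238,473.52 − INR 231,000.00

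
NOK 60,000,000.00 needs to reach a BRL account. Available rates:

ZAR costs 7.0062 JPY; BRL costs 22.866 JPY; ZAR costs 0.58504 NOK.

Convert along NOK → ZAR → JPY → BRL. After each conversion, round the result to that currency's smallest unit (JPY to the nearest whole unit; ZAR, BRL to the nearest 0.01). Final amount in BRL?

NOK 60,000,000.00 ÷ 0.58504 = ZAR 102,557,090.11
ZAR 102,557,090.11 × 7.0062 = JPY 718,535,485
JPY 718,535,485 ÷ 22.866 = BRL 31,423,750.77

BRL 31,423,750.77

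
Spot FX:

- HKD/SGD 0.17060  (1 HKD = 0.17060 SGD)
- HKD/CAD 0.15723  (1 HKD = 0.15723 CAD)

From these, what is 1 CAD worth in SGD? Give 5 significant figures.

CAD/SGD = 1.0850

1 CAD ÷ 0.15723 = 6.36011 HKD
6.36011 HKD × 0.17060 = 1.08503 SGD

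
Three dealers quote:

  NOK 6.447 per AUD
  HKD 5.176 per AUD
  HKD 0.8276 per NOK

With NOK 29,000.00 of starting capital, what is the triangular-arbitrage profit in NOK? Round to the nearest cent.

Profitable loop is NOK → HKD → AUD → NOK:
NOK 29,000.00 × 0.8276 = HKD 24,000.40
HKD 24,000.40 ÷ 5.176 = AUD 4,636.86
AUD 4,636.86 × 6.447 = NOK 29,893.85
Profit = NOK 29,893.85 − NOK 29,000.00

Profit: NOK 893.85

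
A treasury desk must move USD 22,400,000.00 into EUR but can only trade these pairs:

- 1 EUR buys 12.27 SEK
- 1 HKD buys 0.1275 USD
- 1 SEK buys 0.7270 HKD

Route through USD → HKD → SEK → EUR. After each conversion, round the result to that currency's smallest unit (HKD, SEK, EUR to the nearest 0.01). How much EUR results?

USD 22,400,000.00 ÷ 0.1275 = HKD 175,686,274.51
HKD 175,686,274.51 ÷ 0.7270 = SEK 241,659,249.67
SEK 241,659,249.67 ÷ 12.27 = EUR 19,695,130.37

EUR 19,695,130.37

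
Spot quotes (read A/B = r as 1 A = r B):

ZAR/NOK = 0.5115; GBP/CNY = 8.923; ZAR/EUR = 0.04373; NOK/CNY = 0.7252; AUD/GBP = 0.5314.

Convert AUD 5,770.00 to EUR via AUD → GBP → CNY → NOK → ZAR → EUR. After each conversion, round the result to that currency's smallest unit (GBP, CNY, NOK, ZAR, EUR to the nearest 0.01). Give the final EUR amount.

AUD 5,770.00 × 0.5314 = GBP 3,066.18
GBP 3,066.18 × 8.923 = CNY 27,359.52
CNY 27,359.52 ÷ 0.7252 = NOK 37,726.86
NOK 37,726.86 ÷ 0.5115 = ZAR 73,757.30
ZAR 73,757.30 × 0.04373 = EUR 3,225.41

EUR 3,225.41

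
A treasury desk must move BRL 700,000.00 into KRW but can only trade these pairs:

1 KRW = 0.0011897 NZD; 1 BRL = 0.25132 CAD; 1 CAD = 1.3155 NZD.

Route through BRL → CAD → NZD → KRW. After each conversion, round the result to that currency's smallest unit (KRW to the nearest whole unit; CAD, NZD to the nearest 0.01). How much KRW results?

KRW 194,526,368

BRL 700,000.00 × 0.25132 = CAD 175,924.00
CAD 175,924.00 × 1.3155 = NZD 231,428.02
NZD 231,428.02 ÷ 0.0011897 = KRW 194,526,368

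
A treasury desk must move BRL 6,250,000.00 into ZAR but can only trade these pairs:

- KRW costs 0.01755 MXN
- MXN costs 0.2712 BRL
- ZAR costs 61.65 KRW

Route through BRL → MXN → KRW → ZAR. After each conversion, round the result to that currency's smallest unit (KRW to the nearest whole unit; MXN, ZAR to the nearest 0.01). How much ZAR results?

ZAR 21,300,025.84

BRL 6,250,000.00 ÷ 0.2712 = MXN 23,045,722.71
MXN 23,045,722.71 ÷ 0.01755 = KRW 1,313,146,593
KRW 1,313,146,593 ÷ 61.65 = ZAR 21,300,025.84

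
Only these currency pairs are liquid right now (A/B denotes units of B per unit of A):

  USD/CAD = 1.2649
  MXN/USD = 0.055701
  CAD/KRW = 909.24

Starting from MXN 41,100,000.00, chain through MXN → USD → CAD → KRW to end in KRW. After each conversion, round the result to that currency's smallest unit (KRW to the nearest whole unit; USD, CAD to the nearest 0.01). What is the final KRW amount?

MXN 41,100,000.00 × 0.055701 = USD 2,289,311.10
USD 2,289,311.10 × 1.2649 = CAD 2,895,749.61
CAD 2,895,749.61 × 909.24 = KRW 2,632,931,375

KRW 2,632,931,375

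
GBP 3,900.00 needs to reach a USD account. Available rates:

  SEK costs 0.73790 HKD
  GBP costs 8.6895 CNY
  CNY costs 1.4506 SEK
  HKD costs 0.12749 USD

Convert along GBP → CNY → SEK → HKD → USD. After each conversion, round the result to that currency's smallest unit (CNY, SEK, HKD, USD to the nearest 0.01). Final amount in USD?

USD 4,624.67

GBP 3,900.00 × 8.6895 = CNY 33,889.05
CNY 33,889.05 × 1.4506 = SEK 49,159.46
SEK 49,159.46 × 0.73790 = HKD 36,274.77
HKD 36,274.77 × 0.12749 = USD 4,624.67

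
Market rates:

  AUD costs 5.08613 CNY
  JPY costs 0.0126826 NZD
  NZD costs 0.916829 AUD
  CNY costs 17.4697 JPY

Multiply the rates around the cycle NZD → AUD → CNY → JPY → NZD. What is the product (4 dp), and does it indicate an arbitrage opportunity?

Around NZD → AUD → CNY → JPY → NZD: 1 × 0.916829 × 5.08613 × 17.4697 × 0.0126826 = 1.033165
Product > 1; profitable direction is NZD → AUD → CNY → JPY → NZD.

1.0332 (arbitrage exists)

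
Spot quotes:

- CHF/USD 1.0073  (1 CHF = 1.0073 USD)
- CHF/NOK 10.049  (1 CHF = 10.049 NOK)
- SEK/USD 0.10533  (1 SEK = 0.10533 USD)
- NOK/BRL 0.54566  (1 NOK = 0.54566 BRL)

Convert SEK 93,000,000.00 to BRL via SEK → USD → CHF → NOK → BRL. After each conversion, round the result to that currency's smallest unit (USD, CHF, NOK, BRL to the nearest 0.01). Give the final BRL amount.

SEK 93,000,000.00 × 0.10533 = USD 9,795,690.00
USD 9,795,690.00 ÷ 1.0073 = CHF 9,724,699.69
CHF 9,724,699.69 × 10.049 = NOK 97,723,507.18
NOK 97,723,507.18 × 0.54566 = BRL 53,323,808.93

BRL 53,323,808.93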